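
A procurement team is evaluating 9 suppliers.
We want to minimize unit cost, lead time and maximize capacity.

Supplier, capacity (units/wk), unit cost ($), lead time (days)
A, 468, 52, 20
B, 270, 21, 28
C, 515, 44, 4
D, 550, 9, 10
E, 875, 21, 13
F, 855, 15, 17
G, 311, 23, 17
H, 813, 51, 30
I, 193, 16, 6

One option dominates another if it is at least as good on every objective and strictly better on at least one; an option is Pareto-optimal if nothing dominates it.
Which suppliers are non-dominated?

A: dominated by C (capacity 515≥468, unit cost 44≤52, lead time 4≤20).
B: dominated by D (capacity 550≥270, unit cost 9≤21, lead time 10≤28).
C: not dominated (best lead time).
D: not dominated (best unit cost).
E: not dominated (best capacity).
F: not dominated.
G: dominated by D (capacity 550≥311, unit cost 9≤23, lead time 10≤17).
H: dominated by E (capacity 875≥813, unit cost 21≤51, lead time 13≤30).
I: not dominated.

C, D, E, F, I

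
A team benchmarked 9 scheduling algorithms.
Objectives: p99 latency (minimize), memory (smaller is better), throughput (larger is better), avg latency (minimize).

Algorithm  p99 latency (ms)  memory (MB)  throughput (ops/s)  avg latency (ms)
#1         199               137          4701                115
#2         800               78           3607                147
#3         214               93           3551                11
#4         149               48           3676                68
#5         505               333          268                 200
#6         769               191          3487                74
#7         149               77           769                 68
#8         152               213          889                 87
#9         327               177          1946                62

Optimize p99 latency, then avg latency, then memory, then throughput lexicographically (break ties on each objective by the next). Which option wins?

First minimize p99 latency: best is 149, kept {#4, #7}.
Then minimize avg latency: best is 68, kept {#4, #7}.
Then minimize memory: best is 48, kept {#4}.

#4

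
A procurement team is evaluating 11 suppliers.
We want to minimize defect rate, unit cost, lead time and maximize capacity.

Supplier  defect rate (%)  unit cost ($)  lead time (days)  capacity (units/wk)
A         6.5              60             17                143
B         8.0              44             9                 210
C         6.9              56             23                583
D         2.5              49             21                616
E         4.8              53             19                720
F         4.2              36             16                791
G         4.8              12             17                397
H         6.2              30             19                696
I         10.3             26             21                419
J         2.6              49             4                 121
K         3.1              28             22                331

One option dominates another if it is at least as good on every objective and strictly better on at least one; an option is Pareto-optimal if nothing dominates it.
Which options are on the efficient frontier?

B, D, F, G, H, I, J, K

A: dominated by F (defect rate 4.2≤6.5, unit cost 36≤60, lead time 16≤17, capacity 791≥143).
B: not dominated.
C: dominated by D (defect rate 2.5≤6.9, unit cost 49≤56, lead time 21≤23, capacity 616≥583).
D: not dominated (best defect rate).
E: dominated by F (defect rate 4.2≤4.8, unit cost 36≤53, lead time 16≤19, capacity 791≥720).
F: not dominated (best capacity).
G: not dominated (best unit cost).
H: not dominated.
I: not dominated.
J: not dominated (best lead time).
K: not dominated.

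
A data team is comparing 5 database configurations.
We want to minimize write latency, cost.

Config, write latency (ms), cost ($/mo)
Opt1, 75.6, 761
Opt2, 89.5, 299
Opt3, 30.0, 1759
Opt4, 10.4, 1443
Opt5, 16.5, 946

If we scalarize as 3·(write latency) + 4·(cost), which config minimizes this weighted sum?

Opt2

Opt1: 3·75.6 + 4·761 = 3270.8
Opt2: 3·89.5 + 4·299 = 1464.5
Opt3: 3·30.0 + 4·1759 = 7126.0
Opt4: 3·10.4 + 4·1443 = 5803.2
Opt5: 3·16.5 + 4·946 = 3833.5
Lowest: Opt2 at 1464.5.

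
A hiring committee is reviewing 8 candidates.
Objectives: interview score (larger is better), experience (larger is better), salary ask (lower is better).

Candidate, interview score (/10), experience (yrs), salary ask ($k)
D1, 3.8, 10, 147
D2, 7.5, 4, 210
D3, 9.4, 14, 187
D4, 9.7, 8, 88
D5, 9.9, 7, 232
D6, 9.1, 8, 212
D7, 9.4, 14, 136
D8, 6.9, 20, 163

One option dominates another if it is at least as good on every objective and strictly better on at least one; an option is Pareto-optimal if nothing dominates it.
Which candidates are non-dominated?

D4, D5, D7, D8

D1: dominated by D7 (interview score 9.4≥3.8, experience 14≥10, salary ask 136≤147).
D2: dominated by D3 (interview score 9.4≥7.5, experience 14≥4, salary ask 187≤210).
D3: dominated by D7 (interview score 9.4≥9.4, experience 14≥14, salary ask 136≤187).
D4: not dominated (best salary ask).
D5: not dominated (best interview score).
D6: dominated by D3 (interview score 9.4≥9.1, experience 14≥8, salary ask 187≤212).
D7: not dominated.
D8: not dominated (best experience).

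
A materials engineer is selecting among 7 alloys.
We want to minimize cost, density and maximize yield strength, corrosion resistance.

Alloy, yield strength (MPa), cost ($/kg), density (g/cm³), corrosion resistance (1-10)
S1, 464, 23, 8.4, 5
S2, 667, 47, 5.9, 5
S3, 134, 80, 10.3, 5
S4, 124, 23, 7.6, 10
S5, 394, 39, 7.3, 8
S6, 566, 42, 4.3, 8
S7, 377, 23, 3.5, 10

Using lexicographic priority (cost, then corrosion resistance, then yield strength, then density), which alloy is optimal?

First minimize cost: best is 23, kept {S1, S4, S7}.
Then maximize corrosion resistance: best is 10, kept {S4, S7}.
Then maximize yield strength: best is 377, kept {S7}.

S7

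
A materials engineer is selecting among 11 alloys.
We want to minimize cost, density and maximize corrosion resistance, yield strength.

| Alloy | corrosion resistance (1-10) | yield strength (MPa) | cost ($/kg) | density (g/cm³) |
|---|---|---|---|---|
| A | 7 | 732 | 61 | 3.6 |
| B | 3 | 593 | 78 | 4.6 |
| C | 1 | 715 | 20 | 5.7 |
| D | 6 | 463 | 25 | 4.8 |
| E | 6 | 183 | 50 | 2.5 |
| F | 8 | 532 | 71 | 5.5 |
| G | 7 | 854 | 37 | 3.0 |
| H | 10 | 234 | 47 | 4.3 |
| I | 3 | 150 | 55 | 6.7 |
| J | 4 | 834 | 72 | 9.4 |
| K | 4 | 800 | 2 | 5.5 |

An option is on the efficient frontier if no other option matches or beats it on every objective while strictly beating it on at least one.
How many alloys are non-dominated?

6

A: dominated by G (corrosion resistance 7≥7, yield strength 854≥732, cost 37≤61, density 3.0≤3.6).
B: dominated by A (corrosion resistance 7≥3, yield strength 732≥593, cost 61≤78, density 3.6≤4.6).
C: dominated by K (corrosion resistance 4≥1, yield strength 800≥715, cost 2≤20, density 5.5≤5.7).
D: not dominated.
E: not dominated (best density).
F: not dominated.
G: not dominated (best yield strength).
H: not dominated (best corrosion resistance).
I: dominated by D (corrosion resistance 6≥3, yield strength 463≥150, cost 25≤55, density 4.8≤6.7).
J: dominated by G (corrosion resistance 7≥4, yield strength 854≥834, cost 37≤72, density 3.0≤9.4).
K: not dominated (best cost).
Pareto-optimal: D, E, F, G, H, K → 6.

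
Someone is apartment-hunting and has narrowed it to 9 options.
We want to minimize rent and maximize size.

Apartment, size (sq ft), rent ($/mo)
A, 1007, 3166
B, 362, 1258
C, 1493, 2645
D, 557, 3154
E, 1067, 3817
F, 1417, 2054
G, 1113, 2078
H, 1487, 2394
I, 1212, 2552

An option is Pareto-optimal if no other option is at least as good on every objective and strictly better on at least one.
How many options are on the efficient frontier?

4

A: dominated by C (size 1493≥1007, rent 2645≤3166).
B: not dominated (best rent).
C: not dominated (best size).
D: dominated by C (size 1493≥557, rent 2645≤3154).
E: dominated by C (size 1493≥1067, rent 2645≤3817).
F: not dominated.
G: dominated by F (size 1417≥1113, rent 2054≤2078).
H: not dominated.
I: dominated by F (size 1417≥1212, rent 2054≤2552).
Pareto-optimal: B, C, F, H → 4.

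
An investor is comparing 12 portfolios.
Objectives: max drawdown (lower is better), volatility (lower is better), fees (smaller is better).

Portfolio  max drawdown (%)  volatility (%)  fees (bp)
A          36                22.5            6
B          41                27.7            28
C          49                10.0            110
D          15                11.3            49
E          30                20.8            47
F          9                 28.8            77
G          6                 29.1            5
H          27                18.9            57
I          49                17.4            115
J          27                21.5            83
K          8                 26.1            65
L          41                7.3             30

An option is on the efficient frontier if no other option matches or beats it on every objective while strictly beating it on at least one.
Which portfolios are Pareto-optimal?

A: not dominated.
B: dominated by A (max drawdown 36≤41, volatility 22.5≤27.7, fees 6≤28).
C: dominated by L (max drawdown 41≤49, volatility 7.3≤10.0, fees 30≤110).
D: not dominated.
E: not dominated.
F: dominated by K (max drawdown 8≤9, volatility 26.1≤28.8, fees 65≤77).
G: not dominated (best max drawdown).
H: dominated by D (max drawdown 15≤27, volatility 11.3≤18.9, fees 49≤57).
I: dominated by C (max drawdown 49≤49, volatility 10.0≤17.4, fees 110≤115).
J: dominated by D (max drawdown 15≤27, volatility 11.3≤21.5, fees 49≤83).
K: not dominated.
L: not dominated (best volatility).

A, D, E, G, K, L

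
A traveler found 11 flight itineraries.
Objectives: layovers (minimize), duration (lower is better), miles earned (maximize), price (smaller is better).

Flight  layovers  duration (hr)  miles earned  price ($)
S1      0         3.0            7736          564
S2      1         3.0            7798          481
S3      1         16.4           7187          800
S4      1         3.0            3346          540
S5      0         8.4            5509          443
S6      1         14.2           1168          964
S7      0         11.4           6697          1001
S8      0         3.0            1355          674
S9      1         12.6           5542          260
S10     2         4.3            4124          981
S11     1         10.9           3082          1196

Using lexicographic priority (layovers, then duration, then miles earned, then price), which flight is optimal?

First minimize layovers: best is 0, kept {S1, S5, S7, S8}.
Then minimize duration: best is 3.0, kept {S1, S8}.
Then maximize miles earned: best is 7736, kept {S1}.

S1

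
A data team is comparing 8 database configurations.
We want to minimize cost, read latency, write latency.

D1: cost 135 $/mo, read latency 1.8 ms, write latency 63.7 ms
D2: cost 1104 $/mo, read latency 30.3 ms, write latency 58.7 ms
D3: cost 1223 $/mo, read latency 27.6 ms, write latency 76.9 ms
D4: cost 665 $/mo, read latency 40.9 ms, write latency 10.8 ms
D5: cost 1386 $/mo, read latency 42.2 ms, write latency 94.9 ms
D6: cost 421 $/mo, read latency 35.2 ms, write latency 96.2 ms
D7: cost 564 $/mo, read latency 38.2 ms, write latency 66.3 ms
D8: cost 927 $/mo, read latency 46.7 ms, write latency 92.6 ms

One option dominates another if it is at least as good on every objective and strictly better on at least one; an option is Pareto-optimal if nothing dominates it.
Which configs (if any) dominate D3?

D1: cost 135≤1223, read latency 1.8≤27.6, write latency 63.7≤76.9 — dominates D3.
Others (D2, D4, D5, D6, D7, D8) are each worse than D3 on at least one objective.

D1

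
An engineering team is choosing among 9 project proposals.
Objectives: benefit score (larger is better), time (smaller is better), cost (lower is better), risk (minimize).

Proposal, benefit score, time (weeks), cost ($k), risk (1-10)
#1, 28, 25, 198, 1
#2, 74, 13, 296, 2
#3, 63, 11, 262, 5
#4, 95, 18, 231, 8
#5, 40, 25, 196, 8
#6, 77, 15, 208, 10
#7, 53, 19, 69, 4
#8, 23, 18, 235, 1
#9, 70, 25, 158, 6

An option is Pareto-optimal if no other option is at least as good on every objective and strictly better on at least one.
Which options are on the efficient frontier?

#1: not dominated.
#2: not dominated.
#3: not dominated (best time).
#4: not dominated (best benefit score).
#5: dominated by #7 (benefit score 53≥40, time 19≤25, cost 69≤196, risk 4≤8).
#6: not dominated.
#7: not dominated (best cost).
#8: not dominated.
#9: not dominated.

#1, #2, #3, #4, #6, #7, #8, #9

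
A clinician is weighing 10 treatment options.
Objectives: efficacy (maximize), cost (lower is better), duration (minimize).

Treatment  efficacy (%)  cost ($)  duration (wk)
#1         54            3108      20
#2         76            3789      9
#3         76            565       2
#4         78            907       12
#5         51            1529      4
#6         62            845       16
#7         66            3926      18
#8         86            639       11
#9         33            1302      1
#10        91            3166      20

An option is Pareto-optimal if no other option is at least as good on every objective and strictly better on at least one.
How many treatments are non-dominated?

#1: dominated by #3 (efficacy 76≥54, cost 565≤3108, duration 2≤20).
#2: dominated by #3 (efficacy 76≥76, cost 565≤3789, duration 2≤9).
#3: not dominated (best cost).
#4: dominated by #8 (efficacy 86≥78, cost 639≤907, duration 11≤12).
#5: dominated by #3 (efficacy 76≥51, cost 565≤1529, duration 2≤4).
#6: dominated by #3 (efficacy 76≥62, cost 565≤845, duration 2≤16).
#7: dominated by #2 (efficacy 76≥66, cost 3789≤3926, duration 9≤18).
#8: not dominated.
#9: not dominated (best duration).
#10: not dominated (best efficacy).
Pareto-optimal: #3, #8, #9, #10 → 4.

4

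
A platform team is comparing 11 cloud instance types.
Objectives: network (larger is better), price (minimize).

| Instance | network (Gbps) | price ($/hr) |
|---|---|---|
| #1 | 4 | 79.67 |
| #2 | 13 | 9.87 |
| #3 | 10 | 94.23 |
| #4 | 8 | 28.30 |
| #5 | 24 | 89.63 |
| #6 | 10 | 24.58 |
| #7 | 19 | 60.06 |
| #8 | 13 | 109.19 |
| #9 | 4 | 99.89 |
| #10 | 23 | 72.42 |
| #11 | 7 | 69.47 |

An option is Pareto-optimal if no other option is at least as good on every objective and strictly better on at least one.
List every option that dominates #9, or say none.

#1: network 4≥4, price 79.67≤99.89 — dominates #9.
#2: network 13≥4, price 9.87≤99.89 — dominates #9.
#3: network 10≥4, price 94.23≤99.89 — dominates #9.
#4: network 8≥4, price 28.30≤99.89 — dominates #9.
#5: network 24≥4, price 89.63≤99.89 — dominates #9.
#6: network 10≥4, price 24.58≤99.89 — dominates #9.
#7: network 19≥4, price 60.06≤99.89 — dominates #9.
#10: network 23≥4, price 72.42≤99.89 — dominates #9.
#11: network 7≥4, price 69.47≤99.89 — dominates #9.
Others (#8) are each worse than #9 on at least one objective.

#1, #2, #3, #4, #5, #6, #7, #10, #11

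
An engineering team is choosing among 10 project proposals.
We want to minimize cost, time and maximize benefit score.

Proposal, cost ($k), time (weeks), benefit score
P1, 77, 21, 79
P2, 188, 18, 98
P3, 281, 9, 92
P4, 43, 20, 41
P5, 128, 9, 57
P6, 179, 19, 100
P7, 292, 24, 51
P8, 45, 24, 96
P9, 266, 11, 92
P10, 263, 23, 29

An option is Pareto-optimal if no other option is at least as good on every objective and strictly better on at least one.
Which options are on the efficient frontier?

P1, P2, P3, P4, P5, P6, P8, P9

P1: not dominated.
P2: not dominated.
P3: not dominated.
P4: not dominated (best cost).
P5: not dominated.
P6: not dominated (best benefit score).
P7: dominated by P1 (cost 77≤292, time 21≤24, benefit score 79≥51).
P8: not dominated.
P9: not dominated.
P10: dominated by P1 (cost 77≤263, time 21≤23, benefit score 79≥29).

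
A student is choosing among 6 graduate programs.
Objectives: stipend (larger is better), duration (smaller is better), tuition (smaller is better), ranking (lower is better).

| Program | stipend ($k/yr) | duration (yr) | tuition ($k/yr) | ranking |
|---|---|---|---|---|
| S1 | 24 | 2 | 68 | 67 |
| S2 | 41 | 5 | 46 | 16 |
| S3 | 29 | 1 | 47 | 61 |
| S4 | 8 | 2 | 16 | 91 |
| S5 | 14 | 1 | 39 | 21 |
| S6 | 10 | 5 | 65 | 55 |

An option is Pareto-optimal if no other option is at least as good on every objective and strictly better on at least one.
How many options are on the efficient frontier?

4

S1: dominated by S3 (stipend 29≥24, duration 1≤2, tuition 47≤68, ranking 61≤67).
S2: not dominated (best stipend).
S3: not dominated.
S4: not dominated (best tuition).
S5: not dominated.
S6: dominated by S2 (stipend 41≥10, duration 5≤5, tuition 46≤65, ranking 16≤55).
Pareto-optimal: S2, S3, S4, S5 → 4.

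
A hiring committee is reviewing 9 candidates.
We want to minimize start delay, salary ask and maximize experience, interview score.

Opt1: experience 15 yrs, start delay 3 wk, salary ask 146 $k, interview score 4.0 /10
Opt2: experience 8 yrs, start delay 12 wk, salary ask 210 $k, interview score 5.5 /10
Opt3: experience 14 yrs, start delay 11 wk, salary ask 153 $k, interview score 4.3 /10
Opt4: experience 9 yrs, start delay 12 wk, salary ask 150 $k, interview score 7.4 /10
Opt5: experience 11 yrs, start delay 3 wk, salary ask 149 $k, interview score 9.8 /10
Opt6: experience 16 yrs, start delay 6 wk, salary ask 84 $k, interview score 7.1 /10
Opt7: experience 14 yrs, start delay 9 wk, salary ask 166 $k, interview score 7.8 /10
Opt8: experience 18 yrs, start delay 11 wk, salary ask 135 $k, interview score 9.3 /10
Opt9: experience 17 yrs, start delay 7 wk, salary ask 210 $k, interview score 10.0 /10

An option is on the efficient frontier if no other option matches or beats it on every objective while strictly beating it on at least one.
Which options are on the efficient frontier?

Opt1: not dominated.
Opt2: dominated by Opt4 (experience 9≥8, start delay 12≤12, salary ask 150≤210, interview score 7.4≥5.5).
Opt3: dominated by Opt6 (experience 16≥14, start delay 6≤11, salary ask 84≤153, interview score 7.1≥4.3).
Opt4: dominated by Opt5 (experience 11≥9, start delay 3≤12, salary ask 149≤150, interview score 9.8≥7.4).
Opt5: not dominated.
Opt6: not dominated (best salary ask).
Opt7: not dominated.
Opt8: not dominated (best experience).
Opt9: not dominated (best interview score).

Opt1, Opt5, Opt6, Opt7, Opt8, Opt9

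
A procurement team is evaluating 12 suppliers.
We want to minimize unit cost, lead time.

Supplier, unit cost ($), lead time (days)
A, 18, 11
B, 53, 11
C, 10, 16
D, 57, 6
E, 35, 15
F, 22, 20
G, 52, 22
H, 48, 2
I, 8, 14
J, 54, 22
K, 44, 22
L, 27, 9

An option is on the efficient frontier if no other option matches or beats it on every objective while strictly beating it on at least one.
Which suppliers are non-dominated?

A, H, I, L

A: not dominated.
B: dominated by A (unit cost 18≤53, lead time 11≤11).
C: dominated by I (unit cost 8≤10, lead time 14≤16).
D: dominated by H (unit cost 48≤57, lead time 2≤6).
E: dominated by A (unit cost 18≤35, lead time 11≤15).
F: dominated by A (unit cost 18≤22, lead time 11≤20).
G: dominated by A (unit cost 18≤52, lead time 11≤22).
H: not dominated (best lead time).
I: not dominated (best unit cost).
J: dominated by A (unit cost 18≤54, lead time 11≤22).
K: dominated by A (unit cost 18≤44, lead time 11≤22).
L: not dominated.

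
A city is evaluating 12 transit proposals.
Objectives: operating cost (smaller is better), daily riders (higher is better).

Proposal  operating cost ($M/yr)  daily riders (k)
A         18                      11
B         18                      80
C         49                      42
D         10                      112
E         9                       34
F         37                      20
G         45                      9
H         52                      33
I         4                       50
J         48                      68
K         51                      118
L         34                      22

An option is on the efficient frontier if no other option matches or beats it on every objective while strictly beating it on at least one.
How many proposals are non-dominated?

3

A: dominated by B (operating cost 18≤18, daily riders 80≥11).
B: dominated by D (operating cost 10≤18, daily riders 112≥80).
C: dominated by B (operating cost 18≤49, daily riders 80≥42).
D: not dominated.
E: dominated by I (operating cost 4≤9, daily riders 50≥34).
F: dominated by B (operating cost 18≤37, daily riders 80≥20).
G: dominated by A (operating cost 18≤45, daily riders 11≥9).
H: dominated by B (operating cost 18≤52, daily riders 80≥33).
I: not dominated (best operating cost).
J: dominated by B (operating cost 18≤48, daily riders 80≥68).
K: not dominated (best daily riders).
L: dominated by B (operating cost 18≤34, daily riders 80≥22).
Pareto-optimal: D, I, K → 3.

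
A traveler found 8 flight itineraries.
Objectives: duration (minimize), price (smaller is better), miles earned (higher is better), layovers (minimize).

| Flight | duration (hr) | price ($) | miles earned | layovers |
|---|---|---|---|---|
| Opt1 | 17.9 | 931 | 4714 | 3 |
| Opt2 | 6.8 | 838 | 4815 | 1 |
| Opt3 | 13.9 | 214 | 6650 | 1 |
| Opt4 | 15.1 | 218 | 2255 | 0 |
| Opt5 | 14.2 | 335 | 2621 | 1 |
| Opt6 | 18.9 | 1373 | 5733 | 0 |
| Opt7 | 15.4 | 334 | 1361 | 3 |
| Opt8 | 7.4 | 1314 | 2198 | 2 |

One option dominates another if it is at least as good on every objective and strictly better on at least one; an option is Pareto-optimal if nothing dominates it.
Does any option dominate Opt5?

Opt3 vs Opt5: duration 13.9≤14.2, price 214≤335, miles earned 6650≥2621, layovers 1≤1 — Opt3 is at least as good on every objective and strictly better on at least one, so Opt3 dominates Opt5.

Yes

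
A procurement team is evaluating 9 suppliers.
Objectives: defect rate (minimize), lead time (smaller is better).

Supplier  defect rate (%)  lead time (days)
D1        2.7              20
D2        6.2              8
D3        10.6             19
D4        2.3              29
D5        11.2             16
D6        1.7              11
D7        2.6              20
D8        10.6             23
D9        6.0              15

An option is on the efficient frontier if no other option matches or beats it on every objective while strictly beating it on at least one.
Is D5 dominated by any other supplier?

Yes

D2 vs D5: defect rate 6.2≤11.2, lead time 8≤16 — D2 is at least as good on every objective and strictly better on at least one, so D2 dominates D5.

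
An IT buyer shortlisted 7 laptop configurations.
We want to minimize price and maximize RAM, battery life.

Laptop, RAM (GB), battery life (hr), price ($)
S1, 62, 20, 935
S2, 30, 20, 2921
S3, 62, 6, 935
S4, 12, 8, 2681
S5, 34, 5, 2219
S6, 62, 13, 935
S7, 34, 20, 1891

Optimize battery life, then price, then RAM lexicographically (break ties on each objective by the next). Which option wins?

First maximize battery life: best is 20, kept {S1, S2, S7}.
Then minimize price: best is 935, kept {S1}.

S1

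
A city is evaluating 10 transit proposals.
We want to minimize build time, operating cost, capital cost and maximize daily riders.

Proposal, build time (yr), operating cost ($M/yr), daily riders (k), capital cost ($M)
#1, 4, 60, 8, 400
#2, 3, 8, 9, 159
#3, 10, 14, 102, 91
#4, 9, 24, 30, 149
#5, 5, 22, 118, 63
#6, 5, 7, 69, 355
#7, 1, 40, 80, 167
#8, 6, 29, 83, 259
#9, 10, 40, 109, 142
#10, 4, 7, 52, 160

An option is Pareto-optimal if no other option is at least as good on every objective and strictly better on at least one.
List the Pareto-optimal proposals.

#1: dominated by #2 (build time 3≤4, operating cost 8≤60, daily riders 9≥8, capital cost 159≤400).
#2: not dominated.
#3: not dominated.
#4: dominated by #5 (build time 5≤9, operating cost 22≤24, daily riders 118≥30, capital cost 63≤149).
#5: not dominated (best daily riders).
#6: not dominated.
#7: not dominated (best build time).
#8: dominated by #5 (build time 5≤6, operating cost 22≤29, daily riders 118≥83, capital cost 63≤259).
#9: dominated by #5 (build time 5≤10, operating cost 22≤40, daily riders 118≥109, capital cost 63≤142).
#10: not dominated.

#2, #3, #5, #6, #7, #10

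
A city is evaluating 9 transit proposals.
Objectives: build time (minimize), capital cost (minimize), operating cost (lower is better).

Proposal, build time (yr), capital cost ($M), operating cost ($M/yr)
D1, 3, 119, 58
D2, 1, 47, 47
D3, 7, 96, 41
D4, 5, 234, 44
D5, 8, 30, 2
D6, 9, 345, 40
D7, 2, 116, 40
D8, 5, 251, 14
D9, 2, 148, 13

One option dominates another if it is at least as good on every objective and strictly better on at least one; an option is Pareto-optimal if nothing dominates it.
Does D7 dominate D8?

D7 vs D8: D7 is worse on operating cost (40 vs 14), so it does not dominate D8.

No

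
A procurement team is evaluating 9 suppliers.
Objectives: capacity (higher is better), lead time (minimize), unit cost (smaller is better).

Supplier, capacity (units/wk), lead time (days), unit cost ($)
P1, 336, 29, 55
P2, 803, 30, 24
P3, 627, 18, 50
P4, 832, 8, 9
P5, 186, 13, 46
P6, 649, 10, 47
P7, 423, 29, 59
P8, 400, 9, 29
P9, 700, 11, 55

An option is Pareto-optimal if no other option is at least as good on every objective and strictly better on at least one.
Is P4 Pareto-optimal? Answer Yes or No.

Yes

P1: worse on capacity (336 vs 832).
P2: worse on capacity (803 vs 832).
P3: worse on capacity (627 vs 832).
P5: worse on capacity (186 vs 832).
P6: worse on capacity (649 vs 832).
P7: worse on capacity (423 vs 832).
P8: worse on capacity (400 vs 832).
P9: worse on capacity (700 vs 832).
No option is at least as good as P4 on every objective and strictly better on one.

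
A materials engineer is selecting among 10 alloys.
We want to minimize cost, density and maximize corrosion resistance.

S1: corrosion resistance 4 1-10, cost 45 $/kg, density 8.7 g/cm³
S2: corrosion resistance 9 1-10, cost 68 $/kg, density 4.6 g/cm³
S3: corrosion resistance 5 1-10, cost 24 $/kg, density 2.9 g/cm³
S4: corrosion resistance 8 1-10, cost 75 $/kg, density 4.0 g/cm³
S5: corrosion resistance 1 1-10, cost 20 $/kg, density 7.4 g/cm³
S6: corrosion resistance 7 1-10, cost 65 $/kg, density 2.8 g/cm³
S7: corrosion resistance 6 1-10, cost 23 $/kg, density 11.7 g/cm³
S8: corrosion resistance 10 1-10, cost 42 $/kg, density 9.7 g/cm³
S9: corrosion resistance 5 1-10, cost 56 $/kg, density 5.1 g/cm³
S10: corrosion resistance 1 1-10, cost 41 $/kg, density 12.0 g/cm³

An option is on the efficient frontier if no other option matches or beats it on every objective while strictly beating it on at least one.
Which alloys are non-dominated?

S1: dominated by S3 (corrosion resistance 5≥4, cost 24≤45, density 2.9≤8.7).
S2: not dominated.
S3: not dominated.
S4: not dominated.
S5: not dominated (best cost).
S6: not dominated (best density).
S7: not dominated.
S8: not dominated (best corrosion resistance).
S9: dominated by S3 (corrosion resistance 5≥5, cost 24≤56, density 2.9≤5.1).
S10: dominated by S3 (corrosion resistance 5≥1, cost 24≤41, density 2.9≤12.0).

S2, S3, S4, S5, S6, S7, S8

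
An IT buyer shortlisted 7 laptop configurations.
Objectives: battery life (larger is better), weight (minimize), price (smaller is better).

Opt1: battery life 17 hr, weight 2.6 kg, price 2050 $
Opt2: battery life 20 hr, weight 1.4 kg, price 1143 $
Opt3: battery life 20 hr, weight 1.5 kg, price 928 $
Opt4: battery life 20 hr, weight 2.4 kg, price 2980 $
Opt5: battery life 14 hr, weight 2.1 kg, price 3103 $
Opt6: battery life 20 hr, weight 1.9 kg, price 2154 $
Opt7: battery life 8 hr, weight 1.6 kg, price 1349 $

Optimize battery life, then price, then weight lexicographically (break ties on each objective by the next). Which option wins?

First maximize battery life: best is 20, kept {Opt2, Opt3, Opt4, Opt6}.
Then minimize price: best is 928, kept {Opt3}.

Opt3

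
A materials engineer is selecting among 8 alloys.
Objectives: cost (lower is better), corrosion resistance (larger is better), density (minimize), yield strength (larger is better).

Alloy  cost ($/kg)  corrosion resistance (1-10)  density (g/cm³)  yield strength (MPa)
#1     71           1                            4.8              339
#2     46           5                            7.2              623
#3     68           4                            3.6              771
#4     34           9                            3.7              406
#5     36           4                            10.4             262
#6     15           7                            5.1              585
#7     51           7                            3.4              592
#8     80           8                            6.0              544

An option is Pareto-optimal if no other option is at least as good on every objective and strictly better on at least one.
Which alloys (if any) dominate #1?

#3, #4, #7

#3: cost 68≤71, corrosion resistance 4≥1, density 3.6≤4.8, yield strength 771≥339 — dominates #1.
#4: cost 34≤71, corrosion resistance 9≥1, density 3.7≤4.8, yield strength 406≥339 — dominates #1.
#7: cost 51≤71, corrosion resistance 7≥1, density 3.4≤4.8, yield strength 592≥339 — dominates #1.
Others (#2, #5, #6, #8) are each worse than #1 on at least one objective.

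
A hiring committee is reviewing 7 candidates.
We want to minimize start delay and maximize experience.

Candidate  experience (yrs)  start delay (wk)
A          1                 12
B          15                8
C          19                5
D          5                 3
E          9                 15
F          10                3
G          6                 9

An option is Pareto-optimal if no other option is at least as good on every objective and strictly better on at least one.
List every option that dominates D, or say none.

F

F: experience 10≥5, start delay 3≤3 — dominates D.
Others (A, B, C, E, G) are each worse than D on at least one objective.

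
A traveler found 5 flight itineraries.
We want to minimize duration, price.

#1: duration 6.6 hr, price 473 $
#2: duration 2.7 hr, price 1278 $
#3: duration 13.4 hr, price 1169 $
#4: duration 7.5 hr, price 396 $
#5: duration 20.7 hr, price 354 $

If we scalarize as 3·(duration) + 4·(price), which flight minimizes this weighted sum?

#5

#1: 3·6.6 + 4·473 = 1911.8
#2: 3·2.7 + 4·1278 = 5120.1
#3: 3·13.4 + 4·1169 = 4716.2
#4: 3·7.5 + 4·396 = 1606.5
#5: 3·20.7 + 4·354 = 1478.1
Lowest: #5 at 1478.1.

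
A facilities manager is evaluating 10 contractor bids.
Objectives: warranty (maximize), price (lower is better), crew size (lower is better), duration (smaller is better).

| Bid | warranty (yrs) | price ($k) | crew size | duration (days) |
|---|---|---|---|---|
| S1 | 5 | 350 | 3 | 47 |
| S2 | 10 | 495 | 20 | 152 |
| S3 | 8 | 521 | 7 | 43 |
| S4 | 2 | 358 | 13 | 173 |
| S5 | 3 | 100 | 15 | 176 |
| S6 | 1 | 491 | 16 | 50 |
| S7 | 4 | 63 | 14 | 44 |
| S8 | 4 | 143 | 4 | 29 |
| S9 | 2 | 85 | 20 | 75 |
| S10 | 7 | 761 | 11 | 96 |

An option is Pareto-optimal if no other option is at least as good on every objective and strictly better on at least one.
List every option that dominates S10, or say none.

S3

S3: warranty 8≥7, price 521≤761, crew size 7≤11, duration 43≤96 — dominates S10.
Others (S1, S2, S4, S5, S6, S7, S8, S9) are each worse than S10 on at least one objective.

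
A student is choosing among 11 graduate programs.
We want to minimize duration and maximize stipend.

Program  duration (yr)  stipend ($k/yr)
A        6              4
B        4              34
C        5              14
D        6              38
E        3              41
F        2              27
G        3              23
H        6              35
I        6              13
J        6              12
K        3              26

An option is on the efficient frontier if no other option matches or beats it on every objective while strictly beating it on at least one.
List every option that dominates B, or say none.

E: duration 3≤4, stipend 41≥34 — dominates B.
Others (A, C, D, F, G, H, I, J, K) are each worse than B on at least one objective.

E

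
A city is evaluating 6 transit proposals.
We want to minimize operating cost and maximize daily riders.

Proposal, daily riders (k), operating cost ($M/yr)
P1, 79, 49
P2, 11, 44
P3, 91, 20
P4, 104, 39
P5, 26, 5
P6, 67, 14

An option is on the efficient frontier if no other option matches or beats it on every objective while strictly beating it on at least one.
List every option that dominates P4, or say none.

none

P1: worse on daily riders (79 vs 104).
P2: worse on daily riders (11 vs 104).
P3: worse on daily riders (91 vs 104).
P5: worse on daily riders (26 vs 104).
P6: worse on daily riders (67 vs 104).
No option dominates P4.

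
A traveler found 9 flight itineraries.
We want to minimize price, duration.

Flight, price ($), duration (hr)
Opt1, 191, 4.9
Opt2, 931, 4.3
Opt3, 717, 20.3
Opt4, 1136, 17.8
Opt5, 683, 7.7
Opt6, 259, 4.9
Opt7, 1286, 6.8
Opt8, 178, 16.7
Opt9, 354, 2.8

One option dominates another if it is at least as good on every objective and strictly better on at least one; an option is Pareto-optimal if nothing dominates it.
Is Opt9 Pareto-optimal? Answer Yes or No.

Yes

Opt1: worse on duration (4.9 vs 2.8).
Opt2: worse on price (931 vs 354).
Opt3: worse on price (717 vs 354).
Opt4: worse on price (1136 vs 354).
Opt5: worse on price (683 vs 354).
Opt6: worse on duration (4.9 vs 2.8).
Opt7: worse on price (1286 vs 354).
Opt8: worse on duration (16.7 vs 2.8).
No option is at least as good as Opt9 on every objective and strictly better on one.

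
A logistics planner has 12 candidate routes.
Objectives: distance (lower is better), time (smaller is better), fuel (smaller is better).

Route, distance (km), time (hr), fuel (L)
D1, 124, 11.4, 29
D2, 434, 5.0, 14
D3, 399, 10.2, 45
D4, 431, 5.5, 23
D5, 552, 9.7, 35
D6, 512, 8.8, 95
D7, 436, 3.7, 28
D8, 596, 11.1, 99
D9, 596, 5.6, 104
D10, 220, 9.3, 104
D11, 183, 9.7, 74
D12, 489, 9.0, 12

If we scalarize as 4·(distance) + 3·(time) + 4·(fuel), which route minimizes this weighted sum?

D1: 4·124 + 3·11.4 + 4·29 = 646.2
D2: 4·434 + 3·5.0 + 4·14 = 1807.0
D3: 4·399 + 3·10.2 + 4·45 = 1806.6
D4: 4·431 + 3·5.5 + 4·23 = 1832.5
D5: 4·552 + 3·9.7 + 4·35 = 2377.1
D6: 4·512 + 3·8.8 + 4·95 = 2454.4
D7: 4·436 + 3·3.7 + 4·28 = 1867.1
D8: 4·596 + 3·11.1 + 4·99 = 2813.3
D9: 4·596 + 3·5.6 + 4·104 = 2816.8
D10: 4·220 + 3·9.3 + 4·104 = 1323.9
D11: 4·183 + 3·9.7 + 4·74 = 1057.1
D12: 4·489 + 3·9.0 + 4·12 = 2031.0
Lowest: D1 at 646.2.

D1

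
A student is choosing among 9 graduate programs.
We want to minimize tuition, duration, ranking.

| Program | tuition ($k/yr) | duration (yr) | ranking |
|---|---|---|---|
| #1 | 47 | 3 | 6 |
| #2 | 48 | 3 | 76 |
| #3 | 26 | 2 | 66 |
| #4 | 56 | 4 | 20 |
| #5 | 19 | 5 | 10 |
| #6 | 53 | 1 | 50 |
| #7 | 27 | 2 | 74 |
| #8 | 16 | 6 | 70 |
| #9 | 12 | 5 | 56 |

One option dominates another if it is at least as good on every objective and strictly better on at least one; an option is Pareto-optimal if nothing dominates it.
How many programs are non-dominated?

5

#1: not dominated (best ranking).
#2: dominated by #1 (tuition 47≤48, duration 3≤3, ranking 6≤76).
#3: not dominated.
#4: dominated by #1 (tuition 47≤56, duration 3≤4, ranking 6≤20).
#5: not dominated.
#6: not dominated (best duration).
#7: dominated by #3 (tuition 26≤27, duration 2≤2, ranking 66≤74).
#8: dominated by #9 (tuition 12≤16, duration 5≤6, ranking 56≤70).
#9: not dominated (best tuition).
Pareto-optimal: #1, #3, #5, #6, #9 → 5.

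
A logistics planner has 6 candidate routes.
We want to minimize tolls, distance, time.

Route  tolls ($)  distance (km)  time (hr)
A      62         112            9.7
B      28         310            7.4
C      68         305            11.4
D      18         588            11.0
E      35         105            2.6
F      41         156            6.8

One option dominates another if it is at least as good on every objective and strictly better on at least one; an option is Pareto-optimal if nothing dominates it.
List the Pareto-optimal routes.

A: dominated by E (tolls 35≤62, distance 105≤112, time 2.6≤9.7).
B: not dominated.
C: dominated by A (tolls 62≤68, distance 112≤305, time 9.7≤11.4).
D: not dominated (best tolls).
E: not dominated (best distance).
F: dominated by E (tolls 35≤41, distance 105≤156, time 2.6≤6.8).

B, D, E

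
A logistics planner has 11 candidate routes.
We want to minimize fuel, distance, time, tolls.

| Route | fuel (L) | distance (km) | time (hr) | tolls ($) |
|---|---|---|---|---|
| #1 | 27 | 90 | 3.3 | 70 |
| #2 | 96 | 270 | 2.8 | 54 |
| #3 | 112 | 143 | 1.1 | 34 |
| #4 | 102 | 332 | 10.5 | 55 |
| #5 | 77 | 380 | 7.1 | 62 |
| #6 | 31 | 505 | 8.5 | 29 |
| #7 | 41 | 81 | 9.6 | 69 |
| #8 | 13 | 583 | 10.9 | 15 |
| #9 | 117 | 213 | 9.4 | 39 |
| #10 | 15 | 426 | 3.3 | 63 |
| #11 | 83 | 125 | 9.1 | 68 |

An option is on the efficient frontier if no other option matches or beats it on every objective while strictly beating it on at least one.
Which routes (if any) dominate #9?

#3: fuel 112≤117, distance 143≤213, time 1.1≤9.4, tolls 34≤39 — dominates #9.
Others (#1, #2, #4, #5, #6, #7, #8, #10, #11) are each worse than #9 on at least one objective.

#3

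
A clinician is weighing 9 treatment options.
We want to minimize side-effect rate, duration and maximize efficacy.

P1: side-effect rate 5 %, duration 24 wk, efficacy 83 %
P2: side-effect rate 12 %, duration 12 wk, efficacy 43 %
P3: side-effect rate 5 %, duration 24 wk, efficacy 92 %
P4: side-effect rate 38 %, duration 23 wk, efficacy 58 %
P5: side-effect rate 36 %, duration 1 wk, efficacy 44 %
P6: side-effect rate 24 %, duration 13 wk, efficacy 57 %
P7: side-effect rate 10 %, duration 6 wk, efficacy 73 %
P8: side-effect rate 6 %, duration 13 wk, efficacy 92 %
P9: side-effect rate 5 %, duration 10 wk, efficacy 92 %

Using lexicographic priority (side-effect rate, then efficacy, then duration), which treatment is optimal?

First minimize side-effect rate: best is 5, kept {P1, P3, P9}.
Then maximize efficacy: best is 92, kept {P3, P9}.
Then minimize duration: best is 10, kept {P9}.

P9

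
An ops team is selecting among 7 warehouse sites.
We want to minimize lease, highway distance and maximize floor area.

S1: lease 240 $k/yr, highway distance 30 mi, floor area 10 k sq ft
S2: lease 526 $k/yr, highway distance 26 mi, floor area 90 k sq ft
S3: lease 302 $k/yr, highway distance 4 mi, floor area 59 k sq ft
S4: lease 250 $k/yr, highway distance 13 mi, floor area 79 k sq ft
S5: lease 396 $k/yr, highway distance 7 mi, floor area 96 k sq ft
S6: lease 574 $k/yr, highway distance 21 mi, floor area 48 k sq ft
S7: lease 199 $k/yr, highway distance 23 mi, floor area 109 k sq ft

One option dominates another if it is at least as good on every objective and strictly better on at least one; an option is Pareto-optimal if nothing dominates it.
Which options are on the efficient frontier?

S1: dominated by S7 (lease 199≤240, highway distance 23≤30, floor area 109≥10).
S2: dominated by S5 (lease 396≤526, highway distance 7≤26, floor area 96≥90).
S3: not dominated (best highway distance).
S4: not dominated.
S5: not dominated.
S6: dominated by S3 (lease 302≤574, highway distance 4≤21, floor area 59≥48).
S7: not dominated (best lease).

S3, S4, S5, S7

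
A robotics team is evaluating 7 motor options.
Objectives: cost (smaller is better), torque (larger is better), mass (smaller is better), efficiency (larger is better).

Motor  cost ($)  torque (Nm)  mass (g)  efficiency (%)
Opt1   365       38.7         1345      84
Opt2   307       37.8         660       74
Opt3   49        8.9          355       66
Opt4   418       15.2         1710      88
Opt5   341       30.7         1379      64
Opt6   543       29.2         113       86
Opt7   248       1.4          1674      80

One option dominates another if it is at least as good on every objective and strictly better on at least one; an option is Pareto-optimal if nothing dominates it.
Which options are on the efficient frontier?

Opt1, Opt2, Opt3, Opt4, Opt6, Opt7

Opt1: not dominated (best torque).
Opt2: not dominated.
Opt3: not dominated (best cost).
Opt4: not dominated (best efficiency).
Opt5: dominated by Opt2 (cost 307≤341, torque 37.8≥30.7, mass 660≤1379, efficiency 74≥64).
Opt6: not dominated (best mass).
Opt7: not dominated.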